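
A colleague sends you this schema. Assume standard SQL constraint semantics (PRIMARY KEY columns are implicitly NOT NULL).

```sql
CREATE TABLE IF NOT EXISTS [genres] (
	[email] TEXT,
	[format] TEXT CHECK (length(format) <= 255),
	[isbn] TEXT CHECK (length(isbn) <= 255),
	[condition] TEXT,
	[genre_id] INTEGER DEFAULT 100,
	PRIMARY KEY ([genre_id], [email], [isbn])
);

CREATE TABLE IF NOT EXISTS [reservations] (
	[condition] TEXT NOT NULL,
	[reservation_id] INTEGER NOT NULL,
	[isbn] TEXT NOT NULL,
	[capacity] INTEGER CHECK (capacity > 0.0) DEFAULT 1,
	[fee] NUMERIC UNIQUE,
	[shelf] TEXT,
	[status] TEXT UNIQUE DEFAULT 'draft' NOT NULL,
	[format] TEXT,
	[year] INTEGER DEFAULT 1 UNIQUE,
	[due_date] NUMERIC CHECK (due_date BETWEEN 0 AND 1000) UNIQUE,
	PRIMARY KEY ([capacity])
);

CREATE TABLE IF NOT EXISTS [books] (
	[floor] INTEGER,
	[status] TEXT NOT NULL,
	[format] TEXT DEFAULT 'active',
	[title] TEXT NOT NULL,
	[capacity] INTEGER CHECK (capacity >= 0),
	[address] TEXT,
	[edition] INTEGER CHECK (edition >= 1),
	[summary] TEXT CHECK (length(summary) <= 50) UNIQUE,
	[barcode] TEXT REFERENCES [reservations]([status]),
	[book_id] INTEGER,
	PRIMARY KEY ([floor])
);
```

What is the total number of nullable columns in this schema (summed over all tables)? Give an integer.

14

genres: 2 nullable (format, condition — PK (genre_id, email, isbn) and explicit NOT NULL columns excluded).
reservations: 5 nullable (fee, shelf, format, year, due_date — PK (capacity) and explicit NOT NULL columns excluded).
books: 7 nullable (format, capacity, address, edition, summary, barcode, book_id — PK (floor) and explicit NOT NULL columns excluded).
Total: 2 + 5 + 7 = 14.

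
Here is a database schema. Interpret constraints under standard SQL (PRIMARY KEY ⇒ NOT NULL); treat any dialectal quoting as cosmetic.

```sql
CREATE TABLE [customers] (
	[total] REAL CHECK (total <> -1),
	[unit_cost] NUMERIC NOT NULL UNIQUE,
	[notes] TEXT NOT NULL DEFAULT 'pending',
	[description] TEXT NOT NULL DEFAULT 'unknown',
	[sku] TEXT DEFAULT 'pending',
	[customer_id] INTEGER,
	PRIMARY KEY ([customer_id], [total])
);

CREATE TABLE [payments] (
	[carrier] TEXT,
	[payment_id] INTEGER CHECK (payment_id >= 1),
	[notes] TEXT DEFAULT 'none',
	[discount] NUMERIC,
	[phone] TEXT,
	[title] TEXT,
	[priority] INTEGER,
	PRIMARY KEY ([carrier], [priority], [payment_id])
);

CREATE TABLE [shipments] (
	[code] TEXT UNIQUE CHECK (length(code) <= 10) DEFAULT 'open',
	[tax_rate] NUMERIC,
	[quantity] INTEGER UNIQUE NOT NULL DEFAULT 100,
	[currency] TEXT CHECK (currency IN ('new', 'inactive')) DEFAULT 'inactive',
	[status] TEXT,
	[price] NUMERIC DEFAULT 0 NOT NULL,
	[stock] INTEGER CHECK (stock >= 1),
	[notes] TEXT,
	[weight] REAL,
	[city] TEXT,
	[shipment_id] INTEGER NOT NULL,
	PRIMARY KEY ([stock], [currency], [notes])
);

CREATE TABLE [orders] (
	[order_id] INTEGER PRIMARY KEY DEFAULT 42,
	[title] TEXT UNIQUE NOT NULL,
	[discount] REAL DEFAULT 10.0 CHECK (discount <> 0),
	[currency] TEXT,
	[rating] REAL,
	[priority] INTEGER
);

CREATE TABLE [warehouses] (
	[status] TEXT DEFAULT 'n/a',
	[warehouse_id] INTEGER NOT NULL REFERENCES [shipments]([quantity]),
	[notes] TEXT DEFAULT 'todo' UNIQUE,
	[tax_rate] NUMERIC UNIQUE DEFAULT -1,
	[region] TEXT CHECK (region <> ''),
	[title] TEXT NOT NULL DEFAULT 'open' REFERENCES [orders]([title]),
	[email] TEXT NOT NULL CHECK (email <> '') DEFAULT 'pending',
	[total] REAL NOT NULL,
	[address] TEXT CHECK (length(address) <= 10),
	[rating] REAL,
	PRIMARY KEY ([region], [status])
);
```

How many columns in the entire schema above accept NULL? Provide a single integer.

18

customers: 1 nullable (sku — PK (customer_id, total) and explicit NOT NULL columns excluded).
payments: 4 nullable (notes, discount, phone, title — PK (carrier, priority, payment_id) and explicit NOT NULL columns excluded).
shipments: 5 nullable (code, tax_rate, status, weight, city — PK (stock, currency, notes) and explicit NOT NULL columns excluded).
orders: 4 nullable (discount, currency, rating, priority — PK (order_id) and explicit NOT NULL columns excluded).
warehouses: 4 nullable (notes, tax_rate, address, rating — PK (region, status) and explicit NOT NULL columns excluded).
Total: 1 + 4 + 5 + 4 + 4 = 18.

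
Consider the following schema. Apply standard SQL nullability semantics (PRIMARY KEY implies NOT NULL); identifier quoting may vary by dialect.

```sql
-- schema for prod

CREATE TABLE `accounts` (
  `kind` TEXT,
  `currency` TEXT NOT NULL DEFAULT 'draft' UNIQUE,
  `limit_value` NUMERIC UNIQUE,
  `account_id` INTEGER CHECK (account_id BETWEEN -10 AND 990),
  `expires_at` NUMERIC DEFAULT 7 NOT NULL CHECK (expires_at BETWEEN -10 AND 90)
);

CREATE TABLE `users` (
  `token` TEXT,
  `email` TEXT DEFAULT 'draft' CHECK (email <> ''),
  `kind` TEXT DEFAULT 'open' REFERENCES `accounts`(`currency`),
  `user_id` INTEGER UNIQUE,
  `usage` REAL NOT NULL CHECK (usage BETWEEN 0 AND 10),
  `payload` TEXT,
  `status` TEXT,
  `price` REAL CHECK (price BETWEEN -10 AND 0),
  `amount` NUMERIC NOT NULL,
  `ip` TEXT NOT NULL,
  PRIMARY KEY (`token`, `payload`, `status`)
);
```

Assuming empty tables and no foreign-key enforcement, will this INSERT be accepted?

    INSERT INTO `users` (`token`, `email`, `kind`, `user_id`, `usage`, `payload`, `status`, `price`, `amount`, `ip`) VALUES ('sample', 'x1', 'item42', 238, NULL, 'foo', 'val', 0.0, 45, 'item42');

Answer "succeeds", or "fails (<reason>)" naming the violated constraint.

fails (NOT NULL on usage)

usage is explicitly set to NULL, but usage is declared NOT NULL.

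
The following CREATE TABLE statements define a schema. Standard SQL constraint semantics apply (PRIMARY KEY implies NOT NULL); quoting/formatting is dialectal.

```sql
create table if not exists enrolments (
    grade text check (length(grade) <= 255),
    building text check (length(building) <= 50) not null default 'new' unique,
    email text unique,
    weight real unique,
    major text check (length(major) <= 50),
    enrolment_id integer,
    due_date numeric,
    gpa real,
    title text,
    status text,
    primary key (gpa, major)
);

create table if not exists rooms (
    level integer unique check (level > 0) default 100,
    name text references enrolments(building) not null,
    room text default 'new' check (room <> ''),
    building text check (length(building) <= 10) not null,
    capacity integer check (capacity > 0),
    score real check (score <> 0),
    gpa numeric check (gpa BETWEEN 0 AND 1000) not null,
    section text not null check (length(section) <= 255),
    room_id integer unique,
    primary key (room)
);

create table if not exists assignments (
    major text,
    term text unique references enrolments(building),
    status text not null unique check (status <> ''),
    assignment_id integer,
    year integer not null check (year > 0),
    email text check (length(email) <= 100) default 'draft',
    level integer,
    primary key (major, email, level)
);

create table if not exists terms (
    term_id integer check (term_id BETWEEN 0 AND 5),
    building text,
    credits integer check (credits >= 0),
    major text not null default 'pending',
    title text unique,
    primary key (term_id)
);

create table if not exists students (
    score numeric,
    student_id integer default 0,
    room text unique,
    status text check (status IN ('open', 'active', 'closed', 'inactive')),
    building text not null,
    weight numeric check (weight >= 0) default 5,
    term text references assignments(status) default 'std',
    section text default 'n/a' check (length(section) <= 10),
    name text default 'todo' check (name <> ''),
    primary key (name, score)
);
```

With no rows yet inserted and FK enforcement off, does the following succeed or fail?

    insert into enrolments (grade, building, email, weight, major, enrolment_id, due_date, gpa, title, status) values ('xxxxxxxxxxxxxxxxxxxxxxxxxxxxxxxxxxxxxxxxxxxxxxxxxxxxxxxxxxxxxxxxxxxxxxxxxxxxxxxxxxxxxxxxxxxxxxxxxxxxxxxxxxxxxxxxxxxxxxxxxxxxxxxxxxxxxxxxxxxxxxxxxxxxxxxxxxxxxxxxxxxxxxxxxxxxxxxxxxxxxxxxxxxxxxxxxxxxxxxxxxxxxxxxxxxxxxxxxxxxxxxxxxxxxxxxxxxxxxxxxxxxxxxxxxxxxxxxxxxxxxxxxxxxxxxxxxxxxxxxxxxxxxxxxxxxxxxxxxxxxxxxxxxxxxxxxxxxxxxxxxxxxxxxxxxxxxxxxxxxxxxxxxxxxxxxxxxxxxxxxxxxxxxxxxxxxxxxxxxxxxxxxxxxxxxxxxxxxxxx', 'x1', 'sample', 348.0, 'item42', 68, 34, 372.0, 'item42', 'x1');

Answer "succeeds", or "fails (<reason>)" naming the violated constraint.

The value 'xxxxxxxxxxxxxxxxxxxxxxxxxxxxxxxxxxxxxxxxxxxxxxxxxxxxxxxxxxxxxxxxxxxxxxxxxxxxxxxxxxxxxxxxxxxxxxxxxxxxxxxxxxxxxxxxxxxxxxxxxxxxxxxxxxxxxxxxxxxxxxxxxxxxxxxxxxxxxxxxxxxxxxxxxxxxxxxxxxxxxxxxxxxxxxxxxxxxxxxxxxxxxxxxxxxxxxxxxxxxxxxxxxxxxxxxxxxxxxxxxxxxxxxxxxxxxxxxxxxxxxxxxxxxxxxxxxxxxxxxxxxxxxxxxxxxxxxxxxxxxxxxxxxxxxxxxxxxxxxxxxxxxxxxxxxxxxxxxxxxxxxxxxxxxxxxxxxxxxxxxxxxxxxxxxxxxxxxxxxxxxxxxxxxxxxxxxxxxxxx' for grade violates CHECK (length(grade) <= 255).

fails (CHECK on grade)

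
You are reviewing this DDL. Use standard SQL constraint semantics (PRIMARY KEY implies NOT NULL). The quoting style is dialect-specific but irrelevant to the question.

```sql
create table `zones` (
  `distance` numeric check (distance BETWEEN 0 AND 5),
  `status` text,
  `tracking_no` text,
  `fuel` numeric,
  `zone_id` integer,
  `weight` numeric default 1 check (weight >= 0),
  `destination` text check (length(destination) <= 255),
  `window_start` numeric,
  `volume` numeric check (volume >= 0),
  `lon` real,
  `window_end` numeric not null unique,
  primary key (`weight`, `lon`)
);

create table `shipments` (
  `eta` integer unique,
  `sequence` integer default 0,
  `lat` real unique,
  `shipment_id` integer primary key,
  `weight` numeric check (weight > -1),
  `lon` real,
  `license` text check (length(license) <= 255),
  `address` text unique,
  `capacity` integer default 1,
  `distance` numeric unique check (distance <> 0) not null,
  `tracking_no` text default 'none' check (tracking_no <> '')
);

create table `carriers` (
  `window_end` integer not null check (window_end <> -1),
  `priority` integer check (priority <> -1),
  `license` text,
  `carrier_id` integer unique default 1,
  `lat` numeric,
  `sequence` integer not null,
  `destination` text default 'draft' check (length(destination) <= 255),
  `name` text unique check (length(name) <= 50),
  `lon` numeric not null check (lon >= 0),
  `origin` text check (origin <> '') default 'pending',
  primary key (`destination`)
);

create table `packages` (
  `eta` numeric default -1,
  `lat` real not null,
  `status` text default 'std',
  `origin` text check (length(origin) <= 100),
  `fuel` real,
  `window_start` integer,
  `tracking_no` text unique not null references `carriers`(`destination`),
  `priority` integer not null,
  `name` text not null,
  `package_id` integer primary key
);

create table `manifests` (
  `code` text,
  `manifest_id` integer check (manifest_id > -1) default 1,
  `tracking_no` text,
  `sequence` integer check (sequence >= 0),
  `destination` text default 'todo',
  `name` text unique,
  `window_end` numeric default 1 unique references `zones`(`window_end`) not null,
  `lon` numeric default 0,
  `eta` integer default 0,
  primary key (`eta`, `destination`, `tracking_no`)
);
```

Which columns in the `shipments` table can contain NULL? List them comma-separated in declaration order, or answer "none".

eta, sequence, lat, weight, lon, license, address, capacity, tracking_no

- eta: UNIQUE does not imply NOT NULL → nullable.
- sequence: DEFAULT only fills an omitted column; an explicit NULL is still allowed → nullable.
- lat: UNIQUE does not imply NOT NULL → nullable.
- shipment_id: part of the PRIMARY KEY, which implies NOT NULL → not nullable.
- weight: CHECK does not forbid NULL (a CHECK constraint passes when its expression is NULL) → nullable.
- lon: no NOT NULL constraint applies → nullable.
- license: CHECK does not forbid NULL (a CHECK constraint passes when its expression is NULL) → nullable.
- address: UNIQUE does not imply NOT NULL → nullable.
- capacity: DEFAULT only fills an omitted column; an explicit NULL is still allowed → nullable.
- distance: declared NOT NULL → not nullable.
- tracking_no: CHECK does not forbid NULL (a CHECK constraint passes when its expression is NULL) → nullable.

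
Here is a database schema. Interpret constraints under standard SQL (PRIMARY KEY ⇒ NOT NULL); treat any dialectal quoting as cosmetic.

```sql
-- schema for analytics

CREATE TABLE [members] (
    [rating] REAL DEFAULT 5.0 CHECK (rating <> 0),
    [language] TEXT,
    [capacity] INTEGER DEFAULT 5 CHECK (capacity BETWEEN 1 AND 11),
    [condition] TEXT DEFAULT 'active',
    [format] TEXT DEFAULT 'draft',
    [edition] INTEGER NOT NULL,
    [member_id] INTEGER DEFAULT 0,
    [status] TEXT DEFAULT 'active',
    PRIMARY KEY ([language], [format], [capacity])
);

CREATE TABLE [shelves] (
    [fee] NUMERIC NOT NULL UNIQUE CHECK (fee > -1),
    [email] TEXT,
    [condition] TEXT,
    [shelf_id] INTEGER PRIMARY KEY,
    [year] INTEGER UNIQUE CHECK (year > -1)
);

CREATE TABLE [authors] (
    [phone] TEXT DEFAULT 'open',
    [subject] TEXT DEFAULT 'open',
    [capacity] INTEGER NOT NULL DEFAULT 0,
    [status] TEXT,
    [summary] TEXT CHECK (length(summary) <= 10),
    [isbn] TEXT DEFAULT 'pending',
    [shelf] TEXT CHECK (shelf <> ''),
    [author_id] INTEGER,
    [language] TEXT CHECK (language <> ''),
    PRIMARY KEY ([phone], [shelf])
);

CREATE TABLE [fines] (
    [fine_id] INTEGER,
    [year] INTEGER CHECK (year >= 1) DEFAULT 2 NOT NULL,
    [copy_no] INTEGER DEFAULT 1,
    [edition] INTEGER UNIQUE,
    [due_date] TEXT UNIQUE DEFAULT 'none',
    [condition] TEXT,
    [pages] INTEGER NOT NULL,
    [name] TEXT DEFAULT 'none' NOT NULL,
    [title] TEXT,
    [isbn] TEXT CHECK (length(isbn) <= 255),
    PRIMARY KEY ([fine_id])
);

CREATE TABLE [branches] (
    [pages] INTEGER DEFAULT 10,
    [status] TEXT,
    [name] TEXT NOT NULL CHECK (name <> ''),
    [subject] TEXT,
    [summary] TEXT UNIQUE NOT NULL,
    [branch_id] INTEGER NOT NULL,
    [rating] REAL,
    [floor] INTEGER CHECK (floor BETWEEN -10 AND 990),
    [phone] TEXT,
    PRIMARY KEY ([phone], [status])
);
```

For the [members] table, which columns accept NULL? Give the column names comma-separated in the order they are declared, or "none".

- rating: CHECK does not forbid NULL (a CHECK constraint passes when its expression is NULL) → nullable.
- language: part of the PRIMARY KEY, which implies NOT NULL → not nullable.
- capacity: part of the PRIMARY KEY, which implies NOT NULL → not nullable.
- condition: DEFAULT only fills an omitted column; an explicit NULL is still allowed → nullable.
- format: part of the PRIMARY KEY, which implies NOT NULL → not nullable.
- edition: declared NOT NULL → not nullable.
- member_id: DEFAULT only fills an omitted column; an explicit NULL is still allowed → nullable.
- status: DEFAULT only fills an omitted column; an explicit NULL is still allowed → nullable.

rating, condition, member_id, status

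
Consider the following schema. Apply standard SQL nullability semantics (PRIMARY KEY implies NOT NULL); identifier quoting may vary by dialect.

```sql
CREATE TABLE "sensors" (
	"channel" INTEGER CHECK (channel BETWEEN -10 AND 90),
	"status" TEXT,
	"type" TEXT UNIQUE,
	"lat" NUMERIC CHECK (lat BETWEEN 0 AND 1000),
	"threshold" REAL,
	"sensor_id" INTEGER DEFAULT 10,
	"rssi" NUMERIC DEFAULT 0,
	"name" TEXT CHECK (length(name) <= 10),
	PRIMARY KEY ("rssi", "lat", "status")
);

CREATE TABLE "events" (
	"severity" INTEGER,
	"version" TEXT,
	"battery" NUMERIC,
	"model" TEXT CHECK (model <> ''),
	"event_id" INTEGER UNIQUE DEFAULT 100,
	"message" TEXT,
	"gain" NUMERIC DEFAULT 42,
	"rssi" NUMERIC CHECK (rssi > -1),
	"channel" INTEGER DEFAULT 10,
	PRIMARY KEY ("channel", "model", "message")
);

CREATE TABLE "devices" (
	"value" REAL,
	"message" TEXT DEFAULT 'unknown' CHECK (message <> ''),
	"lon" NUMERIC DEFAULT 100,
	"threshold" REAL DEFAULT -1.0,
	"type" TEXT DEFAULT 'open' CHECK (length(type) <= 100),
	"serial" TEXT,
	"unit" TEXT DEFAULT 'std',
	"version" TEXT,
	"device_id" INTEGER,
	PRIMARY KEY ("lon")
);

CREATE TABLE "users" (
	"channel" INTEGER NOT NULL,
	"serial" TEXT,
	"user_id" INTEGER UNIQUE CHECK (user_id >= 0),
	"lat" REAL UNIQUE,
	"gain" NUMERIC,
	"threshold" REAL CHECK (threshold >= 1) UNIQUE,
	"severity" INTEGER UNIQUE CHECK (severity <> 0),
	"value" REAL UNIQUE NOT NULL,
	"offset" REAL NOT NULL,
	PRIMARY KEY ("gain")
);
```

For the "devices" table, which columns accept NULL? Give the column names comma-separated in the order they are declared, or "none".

- value: no NOT NULL constraint applies → nullable.
- message: CHECK does not forbid NULL (a CHECK constraint passes when its expression is NULL) → nullable.
- lon: part of the PRIMARY KEY, which implies NOT NULL → not nullable.
- threshold: DEFAULT only fills an omitted column; an explicit NULL is still allowed → nullable.
- type: CHECK does not forbid NULL (a CHECK constraint passes when its expression is NULL) → nullable.
- serial: no NOT NULL constraint applies → nullable.
- unit: DEFAULT only fills an omitted column; an explicit NULL is still allowed → nullable.
- version: no NOT NULL constraint applies → nullable.
- device_id: no NOT NULL constraint applies → nullable.

value, message, threshold, type, serial, unit, version, device_id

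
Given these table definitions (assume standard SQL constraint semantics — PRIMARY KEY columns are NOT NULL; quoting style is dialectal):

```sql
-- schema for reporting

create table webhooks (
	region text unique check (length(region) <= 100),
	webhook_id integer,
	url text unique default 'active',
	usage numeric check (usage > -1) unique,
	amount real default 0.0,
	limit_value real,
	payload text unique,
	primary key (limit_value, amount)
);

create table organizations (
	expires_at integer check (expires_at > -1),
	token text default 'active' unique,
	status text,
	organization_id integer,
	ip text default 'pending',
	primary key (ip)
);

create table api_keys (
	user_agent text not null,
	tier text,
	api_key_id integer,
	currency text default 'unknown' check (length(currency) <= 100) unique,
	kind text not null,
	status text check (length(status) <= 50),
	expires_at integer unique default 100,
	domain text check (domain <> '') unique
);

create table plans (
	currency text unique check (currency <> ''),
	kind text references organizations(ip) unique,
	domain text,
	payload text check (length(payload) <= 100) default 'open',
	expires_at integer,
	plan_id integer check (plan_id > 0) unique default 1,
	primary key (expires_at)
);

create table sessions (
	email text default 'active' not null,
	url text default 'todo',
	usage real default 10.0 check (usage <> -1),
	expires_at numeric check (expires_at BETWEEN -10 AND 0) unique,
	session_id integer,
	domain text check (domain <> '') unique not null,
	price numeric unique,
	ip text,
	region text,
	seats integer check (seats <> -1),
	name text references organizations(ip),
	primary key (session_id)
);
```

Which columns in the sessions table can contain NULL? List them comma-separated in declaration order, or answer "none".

url, usage, expires_at, price, ip, region, seats, name

- email: declared NOT NULL → not nullable.
- url: DEFAULT only fills an omitted column; an explicit NULL is still allowed → nullable.
- usage: CHECK does not forbid NULL (a CHECK constraint passes when its expression is NULL) → nullable.
- expires_at: CHECK does not forbid NULL (a CHECK constraint passes when its expression is NULL) → nullable.
- session_id: part of the PRIMARY KEY, which implies NOT NULL → not nullable.
- domain: declared NOT NULL → not nullable.
- price: UNIQUE does not imply NOT NULL → nullable.
- ip: no NOT NULL constraint applies → nullable.
- region: no NOT NULL constraint applies → nullable.
- seats: CHECK does not forbid NULL (a CHECK constraint passes when its expression is NULL) → nullable.
- name: a foreign key column may be NULL unless separately constrained → nullable.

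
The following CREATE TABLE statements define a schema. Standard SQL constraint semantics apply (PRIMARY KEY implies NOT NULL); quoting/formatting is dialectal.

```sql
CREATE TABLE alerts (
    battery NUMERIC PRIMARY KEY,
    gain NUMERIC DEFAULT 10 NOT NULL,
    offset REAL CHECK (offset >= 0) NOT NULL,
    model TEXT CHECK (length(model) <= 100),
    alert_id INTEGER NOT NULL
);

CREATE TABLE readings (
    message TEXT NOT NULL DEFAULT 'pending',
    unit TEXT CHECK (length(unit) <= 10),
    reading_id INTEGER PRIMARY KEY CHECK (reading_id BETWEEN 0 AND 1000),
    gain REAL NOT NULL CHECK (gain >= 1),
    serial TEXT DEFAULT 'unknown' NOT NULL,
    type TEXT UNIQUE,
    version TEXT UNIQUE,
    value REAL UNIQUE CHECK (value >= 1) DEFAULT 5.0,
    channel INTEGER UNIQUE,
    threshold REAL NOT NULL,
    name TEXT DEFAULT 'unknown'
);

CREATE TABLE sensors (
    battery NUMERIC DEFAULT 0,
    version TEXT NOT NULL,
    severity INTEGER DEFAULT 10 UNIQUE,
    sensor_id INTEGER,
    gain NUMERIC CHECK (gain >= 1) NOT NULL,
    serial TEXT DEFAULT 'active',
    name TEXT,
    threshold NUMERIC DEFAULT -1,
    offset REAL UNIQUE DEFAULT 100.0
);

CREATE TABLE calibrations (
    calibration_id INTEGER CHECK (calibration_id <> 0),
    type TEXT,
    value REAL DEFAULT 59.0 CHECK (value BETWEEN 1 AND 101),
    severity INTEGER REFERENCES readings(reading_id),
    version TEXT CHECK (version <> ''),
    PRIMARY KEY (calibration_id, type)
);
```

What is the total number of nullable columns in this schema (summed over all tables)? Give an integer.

17

alerts: 1 nullable (model — PK (battery) and explicit NOT NULL columns excluded).
readings: 6 nullable (unit, type, version, value, channel, name — PK (reading_id) and explicit NOT NULL columns excluded).
sensors: 7 nullable (battery, severity, sensor_id, serial, name, threshold, offset — PK none and explicit NOT NULL columns excluded).
calibrations: 3 nullable (value, severity, version — PK (calibration_id, type) and explicit NOT NULL columns excluded).
Total: 1 + 6 + 7 + 3 = 17.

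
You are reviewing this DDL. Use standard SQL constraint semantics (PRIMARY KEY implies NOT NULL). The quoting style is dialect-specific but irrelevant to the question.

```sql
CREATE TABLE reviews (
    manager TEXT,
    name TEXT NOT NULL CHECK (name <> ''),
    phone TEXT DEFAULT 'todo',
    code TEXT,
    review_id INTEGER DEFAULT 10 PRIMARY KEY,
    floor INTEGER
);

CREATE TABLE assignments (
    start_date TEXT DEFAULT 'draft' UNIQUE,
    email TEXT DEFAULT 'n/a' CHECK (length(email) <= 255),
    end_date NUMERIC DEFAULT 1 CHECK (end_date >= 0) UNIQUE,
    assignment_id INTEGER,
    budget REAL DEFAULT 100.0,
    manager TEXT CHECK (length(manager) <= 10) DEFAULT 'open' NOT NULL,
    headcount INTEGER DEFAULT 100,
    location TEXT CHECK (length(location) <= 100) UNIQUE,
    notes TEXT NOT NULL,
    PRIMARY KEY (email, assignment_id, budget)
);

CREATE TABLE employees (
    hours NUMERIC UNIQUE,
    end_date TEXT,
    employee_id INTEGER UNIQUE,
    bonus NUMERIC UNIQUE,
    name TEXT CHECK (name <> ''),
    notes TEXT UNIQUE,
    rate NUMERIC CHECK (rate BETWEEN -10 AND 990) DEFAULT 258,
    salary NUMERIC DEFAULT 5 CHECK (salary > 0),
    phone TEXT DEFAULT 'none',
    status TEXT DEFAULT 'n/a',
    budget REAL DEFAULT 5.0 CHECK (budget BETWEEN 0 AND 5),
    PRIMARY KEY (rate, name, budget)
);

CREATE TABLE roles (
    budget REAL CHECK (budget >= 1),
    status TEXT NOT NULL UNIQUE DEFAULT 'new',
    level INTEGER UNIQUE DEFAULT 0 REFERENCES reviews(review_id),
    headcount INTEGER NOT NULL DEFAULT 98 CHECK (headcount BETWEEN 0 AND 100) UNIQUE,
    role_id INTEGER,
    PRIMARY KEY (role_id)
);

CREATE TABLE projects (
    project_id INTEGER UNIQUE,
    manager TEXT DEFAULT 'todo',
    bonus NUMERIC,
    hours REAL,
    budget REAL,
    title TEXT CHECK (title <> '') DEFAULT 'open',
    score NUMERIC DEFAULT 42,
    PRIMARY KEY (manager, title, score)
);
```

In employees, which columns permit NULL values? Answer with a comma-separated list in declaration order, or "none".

- hours: UNIQUE does not imply NOT NULL → nullable.
- end_date: no NOT NULL constraint applies → nullable.
- employee_id: UNIQUE does not imply NOT NULL → nullable.
- bonus: UNIQUE does not imply NOT NULL → nullable.
- name: part of the PRIMARY KEY, which implies NOT NULL → not nullable.
- notes: UNIQUE does not imply NOT NULL → nullable.
- rate: part of the PRIMARY KEY, which implies NOT NULL → not nullable.
- salary: CHECK does not forbid NULL (a CHECK constraint passes when its expression is NULL) → nullable.
- phone: DEFAULT only fills an omitted column; an explicit NULL is still allowed → nullable.
- status: DEFAULT only fills an omitted column; an explicit NULL is still allowed → nullable.
- budget: part of the PRIMARY KEY, which implies NOT NULL → not nullable.

hours, end_date, employee_id, bonus, notes, salary, phone, status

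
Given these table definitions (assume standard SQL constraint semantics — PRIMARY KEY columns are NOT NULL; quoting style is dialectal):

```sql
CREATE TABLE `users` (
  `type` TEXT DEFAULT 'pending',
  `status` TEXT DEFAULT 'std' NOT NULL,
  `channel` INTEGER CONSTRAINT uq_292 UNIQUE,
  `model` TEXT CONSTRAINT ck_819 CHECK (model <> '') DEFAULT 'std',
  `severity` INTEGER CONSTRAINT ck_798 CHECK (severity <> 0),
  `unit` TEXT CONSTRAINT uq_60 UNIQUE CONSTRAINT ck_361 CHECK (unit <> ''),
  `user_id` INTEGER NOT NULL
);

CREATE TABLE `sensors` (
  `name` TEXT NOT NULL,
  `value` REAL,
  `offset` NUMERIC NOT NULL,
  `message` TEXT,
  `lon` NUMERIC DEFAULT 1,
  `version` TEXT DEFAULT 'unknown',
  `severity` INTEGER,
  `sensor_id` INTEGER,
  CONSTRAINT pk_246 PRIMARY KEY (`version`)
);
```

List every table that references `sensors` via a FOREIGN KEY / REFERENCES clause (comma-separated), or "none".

none

No REFERENCES clause anywhere in the schema names sensors.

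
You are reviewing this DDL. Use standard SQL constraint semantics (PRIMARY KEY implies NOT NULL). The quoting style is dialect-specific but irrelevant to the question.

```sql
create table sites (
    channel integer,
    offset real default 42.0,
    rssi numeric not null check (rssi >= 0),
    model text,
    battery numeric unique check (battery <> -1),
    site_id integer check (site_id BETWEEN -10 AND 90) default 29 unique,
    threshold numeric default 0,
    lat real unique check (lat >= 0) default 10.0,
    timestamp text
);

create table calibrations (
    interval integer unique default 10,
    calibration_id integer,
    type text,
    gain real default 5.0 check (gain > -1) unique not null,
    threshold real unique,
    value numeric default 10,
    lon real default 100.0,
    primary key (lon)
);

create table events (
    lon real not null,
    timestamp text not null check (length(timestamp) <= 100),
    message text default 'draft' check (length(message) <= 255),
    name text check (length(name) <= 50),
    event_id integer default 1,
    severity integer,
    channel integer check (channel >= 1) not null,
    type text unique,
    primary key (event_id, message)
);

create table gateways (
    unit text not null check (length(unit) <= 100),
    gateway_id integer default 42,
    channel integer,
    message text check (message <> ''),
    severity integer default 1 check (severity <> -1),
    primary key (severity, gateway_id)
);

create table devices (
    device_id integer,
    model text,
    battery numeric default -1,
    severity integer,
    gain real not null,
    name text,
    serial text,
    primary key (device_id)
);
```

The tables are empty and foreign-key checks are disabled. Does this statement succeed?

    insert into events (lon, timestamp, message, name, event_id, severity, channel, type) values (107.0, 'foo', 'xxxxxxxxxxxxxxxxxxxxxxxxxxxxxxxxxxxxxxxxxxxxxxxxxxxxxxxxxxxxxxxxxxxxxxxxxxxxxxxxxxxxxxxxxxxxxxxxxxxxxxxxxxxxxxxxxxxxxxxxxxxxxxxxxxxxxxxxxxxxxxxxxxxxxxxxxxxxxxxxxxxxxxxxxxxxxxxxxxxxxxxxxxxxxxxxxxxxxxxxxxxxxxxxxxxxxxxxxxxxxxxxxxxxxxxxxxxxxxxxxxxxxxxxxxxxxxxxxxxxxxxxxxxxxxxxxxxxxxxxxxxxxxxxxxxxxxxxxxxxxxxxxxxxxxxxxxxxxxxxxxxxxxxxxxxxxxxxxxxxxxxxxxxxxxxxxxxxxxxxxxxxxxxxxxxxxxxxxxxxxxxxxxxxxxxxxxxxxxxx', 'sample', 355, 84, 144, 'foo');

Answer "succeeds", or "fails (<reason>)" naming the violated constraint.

fails (CHECK on message)

The value 'xxxxxxxxxxxxxxxxxxxxxxxxxxxxxxxxxxxxxxxxxxxxxxxxxxxxxxxxxxxxxxxxxxxxxxxxxxxxxxxxxxxxxxxxxxxxxxxxxxxxxxxxxxxxxxxxxxxxxxxxxxxxxxxxxxxxxxxxxxxxxxxxxxxxxxxxxxxxxxxxxxxxxxxxxxxxxxxxxxxxxxxxxxxxxxxxxxxxxxxxxxxxxxxxxxxxxxxxxxxxxxxxxxxxxxxxxxxxxxxxxxxxxxxxxxxxxxxxxxxxxxxxxxxxxxxxxxxxxxxxxxxxxxxxxxxxxxxxxxxxxxxxxxxxxxxxxxxxxxxxxxxxxxxxxxxxxxxxxxxxxxxxxxxxxxxxxxxxxxxxxxxxxxxxxxxxxxxxxxxxxxxxxxxxxxxxxxxxxxxx' for message violates CHECK (length(message) <= 255).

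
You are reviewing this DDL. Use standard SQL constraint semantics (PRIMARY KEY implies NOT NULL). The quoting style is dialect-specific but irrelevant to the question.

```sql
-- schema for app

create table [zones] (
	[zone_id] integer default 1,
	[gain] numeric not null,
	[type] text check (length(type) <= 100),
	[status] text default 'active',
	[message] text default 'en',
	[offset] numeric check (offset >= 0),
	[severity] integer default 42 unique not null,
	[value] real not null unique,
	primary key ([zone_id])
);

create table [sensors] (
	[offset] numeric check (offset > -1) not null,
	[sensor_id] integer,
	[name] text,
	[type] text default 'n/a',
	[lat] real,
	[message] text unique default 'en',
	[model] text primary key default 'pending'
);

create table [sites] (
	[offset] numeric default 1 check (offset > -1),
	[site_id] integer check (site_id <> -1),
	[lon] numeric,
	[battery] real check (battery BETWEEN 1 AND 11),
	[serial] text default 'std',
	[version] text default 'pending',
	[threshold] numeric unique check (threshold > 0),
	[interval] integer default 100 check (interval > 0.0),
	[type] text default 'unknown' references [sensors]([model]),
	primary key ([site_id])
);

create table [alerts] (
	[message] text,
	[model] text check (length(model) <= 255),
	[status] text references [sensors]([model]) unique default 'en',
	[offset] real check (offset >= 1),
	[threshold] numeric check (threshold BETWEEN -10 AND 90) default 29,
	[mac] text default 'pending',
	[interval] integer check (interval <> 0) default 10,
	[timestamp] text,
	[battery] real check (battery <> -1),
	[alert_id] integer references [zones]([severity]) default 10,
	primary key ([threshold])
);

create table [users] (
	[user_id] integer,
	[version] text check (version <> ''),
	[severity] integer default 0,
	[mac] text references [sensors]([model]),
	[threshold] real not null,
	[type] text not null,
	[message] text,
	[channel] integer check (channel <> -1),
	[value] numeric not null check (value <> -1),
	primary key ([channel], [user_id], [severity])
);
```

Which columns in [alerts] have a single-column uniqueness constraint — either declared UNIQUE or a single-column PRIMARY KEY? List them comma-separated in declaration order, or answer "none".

- message: no UNIQUE or single-column PK constraint.
- model: no UNIQUE or single-column PK constraint.
- status: declared UNIQUE → unique.
- offset: no UNIQUE or single-column PK constraint.
- threshold: single-column PRIMARY KEY → unique.
- mac: no UNIQUE or single-column PK constraint.
- interval: no UNIQUE or single-column PK constraint.
- timestamp: no UNIQUE or single-column PK constraint.
- battery: no UNIQUE or single-column PK constraint.
- alert_id: no UNIQUE or single-column PK constraint.

status, threshold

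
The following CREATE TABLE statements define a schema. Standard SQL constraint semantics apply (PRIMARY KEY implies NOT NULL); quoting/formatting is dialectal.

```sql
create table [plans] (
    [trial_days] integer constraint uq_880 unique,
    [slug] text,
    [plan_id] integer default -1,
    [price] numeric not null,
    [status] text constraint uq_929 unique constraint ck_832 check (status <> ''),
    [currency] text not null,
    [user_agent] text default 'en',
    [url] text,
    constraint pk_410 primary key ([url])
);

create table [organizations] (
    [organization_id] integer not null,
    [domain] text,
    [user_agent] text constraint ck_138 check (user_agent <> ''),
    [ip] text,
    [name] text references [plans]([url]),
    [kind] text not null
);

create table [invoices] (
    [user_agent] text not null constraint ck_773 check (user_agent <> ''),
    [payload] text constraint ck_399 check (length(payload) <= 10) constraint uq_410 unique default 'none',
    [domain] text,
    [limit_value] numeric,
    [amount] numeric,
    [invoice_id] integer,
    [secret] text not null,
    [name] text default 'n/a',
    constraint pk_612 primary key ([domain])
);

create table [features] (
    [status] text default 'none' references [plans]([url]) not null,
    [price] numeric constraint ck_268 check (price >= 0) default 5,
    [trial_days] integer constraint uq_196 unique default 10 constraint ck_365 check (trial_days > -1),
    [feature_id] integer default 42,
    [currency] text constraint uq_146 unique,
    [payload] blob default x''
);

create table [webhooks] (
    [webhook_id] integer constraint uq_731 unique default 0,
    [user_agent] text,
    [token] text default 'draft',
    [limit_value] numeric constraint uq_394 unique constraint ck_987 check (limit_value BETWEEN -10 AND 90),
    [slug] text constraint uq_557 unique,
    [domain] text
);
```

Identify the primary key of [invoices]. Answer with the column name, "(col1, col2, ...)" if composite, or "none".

domain

domain is declared PRIMARY KEY as a table-level PRIMARY KEY clause.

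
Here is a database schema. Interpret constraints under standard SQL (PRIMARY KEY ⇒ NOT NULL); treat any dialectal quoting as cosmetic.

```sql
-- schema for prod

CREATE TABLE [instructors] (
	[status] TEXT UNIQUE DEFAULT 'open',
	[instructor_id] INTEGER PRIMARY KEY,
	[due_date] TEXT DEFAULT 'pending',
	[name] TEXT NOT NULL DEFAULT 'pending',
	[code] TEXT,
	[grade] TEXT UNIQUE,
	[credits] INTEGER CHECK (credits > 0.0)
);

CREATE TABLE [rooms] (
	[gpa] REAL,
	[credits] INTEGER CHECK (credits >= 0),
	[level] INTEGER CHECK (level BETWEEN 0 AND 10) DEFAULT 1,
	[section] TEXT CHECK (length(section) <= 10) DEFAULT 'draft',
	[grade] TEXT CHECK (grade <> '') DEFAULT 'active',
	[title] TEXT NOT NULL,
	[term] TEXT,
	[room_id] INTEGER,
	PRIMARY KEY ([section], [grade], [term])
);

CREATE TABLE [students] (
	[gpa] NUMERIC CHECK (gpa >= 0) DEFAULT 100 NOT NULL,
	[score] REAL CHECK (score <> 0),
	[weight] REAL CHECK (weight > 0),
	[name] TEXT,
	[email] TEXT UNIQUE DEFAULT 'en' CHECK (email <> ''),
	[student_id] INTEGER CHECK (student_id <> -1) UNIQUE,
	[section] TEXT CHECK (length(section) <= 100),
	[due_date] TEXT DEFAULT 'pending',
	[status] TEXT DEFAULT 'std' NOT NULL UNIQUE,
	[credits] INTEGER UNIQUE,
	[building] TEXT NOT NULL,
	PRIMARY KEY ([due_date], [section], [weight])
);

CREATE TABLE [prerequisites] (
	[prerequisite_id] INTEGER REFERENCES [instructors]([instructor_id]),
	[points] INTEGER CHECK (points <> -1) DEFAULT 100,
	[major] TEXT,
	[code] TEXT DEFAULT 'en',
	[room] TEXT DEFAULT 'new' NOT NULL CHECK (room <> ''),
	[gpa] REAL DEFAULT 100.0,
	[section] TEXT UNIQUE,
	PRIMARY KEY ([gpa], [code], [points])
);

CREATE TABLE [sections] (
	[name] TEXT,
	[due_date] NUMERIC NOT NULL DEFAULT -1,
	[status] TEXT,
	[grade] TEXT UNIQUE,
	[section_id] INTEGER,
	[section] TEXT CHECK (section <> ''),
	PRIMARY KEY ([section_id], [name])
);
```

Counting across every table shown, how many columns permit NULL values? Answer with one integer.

20

instructors: 5 nullable (status, due_date, code, grade, credits — PK (instructor_id) and explicit NOT NULL columns excluded).
rooms: 4 nullable (gpa, credits, level, room_id — PK (section, grade, term) and explicit NOT NULL columns excluded).
students: 5 nullable (score, name, email, student_id, credits — PK (due_date, section, weight) and explicit NOT NULL columns excluded).
prerequisites: 3 nullable (prerequisite_id, major, section — PK (gpa, code, points) and explicit NOT NULL columns excluded).
sections: 3 nullable (status, grade, section — PK (section_id, name) and explicit NOT NULL columns excluded).
Total: 5 + 4 + 5 + 3 + 3 = 20.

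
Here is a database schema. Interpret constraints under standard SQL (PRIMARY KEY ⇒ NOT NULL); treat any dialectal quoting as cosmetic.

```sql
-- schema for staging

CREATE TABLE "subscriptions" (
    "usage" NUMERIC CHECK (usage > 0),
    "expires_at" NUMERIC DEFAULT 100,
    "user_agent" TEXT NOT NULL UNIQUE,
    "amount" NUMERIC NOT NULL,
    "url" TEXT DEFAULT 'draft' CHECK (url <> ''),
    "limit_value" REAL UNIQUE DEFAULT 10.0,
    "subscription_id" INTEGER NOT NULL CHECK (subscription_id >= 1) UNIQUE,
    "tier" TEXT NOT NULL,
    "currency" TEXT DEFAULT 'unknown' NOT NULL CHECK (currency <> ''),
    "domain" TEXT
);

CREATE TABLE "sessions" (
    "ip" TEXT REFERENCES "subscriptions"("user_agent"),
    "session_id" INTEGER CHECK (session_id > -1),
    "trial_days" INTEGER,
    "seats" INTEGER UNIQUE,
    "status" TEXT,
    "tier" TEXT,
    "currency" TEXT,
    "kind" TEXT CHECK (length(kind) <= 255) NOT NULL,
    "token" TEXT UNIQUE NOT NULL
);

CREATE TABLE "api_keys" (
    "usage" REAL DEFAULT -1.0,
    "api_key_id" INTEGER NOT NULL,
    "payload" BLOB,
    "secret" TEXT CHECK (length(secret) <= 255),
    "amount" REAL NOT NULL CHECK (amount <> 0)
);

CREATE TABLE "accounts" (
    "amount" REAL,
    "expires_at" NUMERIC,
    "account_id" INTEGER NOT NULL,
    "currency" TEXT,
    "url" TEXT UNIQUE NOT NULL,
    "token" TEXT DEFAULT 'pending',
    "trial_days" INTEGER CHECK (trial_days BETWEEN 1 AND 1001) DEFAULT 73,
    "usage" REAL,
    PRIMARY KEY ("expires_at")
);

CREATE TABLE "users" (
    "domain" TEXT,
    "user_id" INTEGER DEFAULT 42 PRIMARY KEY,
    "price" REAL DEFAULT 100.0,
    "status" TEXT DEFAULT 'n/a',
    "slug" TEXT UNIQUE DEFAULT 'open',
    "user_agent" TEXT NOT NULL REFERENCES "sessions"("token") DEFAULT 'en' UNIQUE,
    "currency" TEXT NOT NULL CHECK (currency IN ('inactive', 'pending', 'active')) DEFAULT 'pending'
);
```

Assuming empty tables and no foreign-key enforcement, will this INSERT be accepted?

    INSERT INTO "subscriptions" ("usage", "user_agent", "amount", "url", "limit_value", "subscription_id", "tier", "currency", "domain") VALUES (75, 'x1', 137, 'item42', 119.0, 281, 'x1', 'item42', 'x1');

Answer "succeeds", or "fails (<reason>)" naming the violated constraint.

succeeds

NOT NULL columns: amount is supplied; currency is supplied; subscription_id is supplied; tier is supplied; user_agent is supplied.
CHECK constraints: 75 satisfies (usage > 0); 'item42' satisfies (url <> ''); 281 satisfies (subscription_id >= 1); 'item42' satisfies (currency <> '').
No constraint is violated.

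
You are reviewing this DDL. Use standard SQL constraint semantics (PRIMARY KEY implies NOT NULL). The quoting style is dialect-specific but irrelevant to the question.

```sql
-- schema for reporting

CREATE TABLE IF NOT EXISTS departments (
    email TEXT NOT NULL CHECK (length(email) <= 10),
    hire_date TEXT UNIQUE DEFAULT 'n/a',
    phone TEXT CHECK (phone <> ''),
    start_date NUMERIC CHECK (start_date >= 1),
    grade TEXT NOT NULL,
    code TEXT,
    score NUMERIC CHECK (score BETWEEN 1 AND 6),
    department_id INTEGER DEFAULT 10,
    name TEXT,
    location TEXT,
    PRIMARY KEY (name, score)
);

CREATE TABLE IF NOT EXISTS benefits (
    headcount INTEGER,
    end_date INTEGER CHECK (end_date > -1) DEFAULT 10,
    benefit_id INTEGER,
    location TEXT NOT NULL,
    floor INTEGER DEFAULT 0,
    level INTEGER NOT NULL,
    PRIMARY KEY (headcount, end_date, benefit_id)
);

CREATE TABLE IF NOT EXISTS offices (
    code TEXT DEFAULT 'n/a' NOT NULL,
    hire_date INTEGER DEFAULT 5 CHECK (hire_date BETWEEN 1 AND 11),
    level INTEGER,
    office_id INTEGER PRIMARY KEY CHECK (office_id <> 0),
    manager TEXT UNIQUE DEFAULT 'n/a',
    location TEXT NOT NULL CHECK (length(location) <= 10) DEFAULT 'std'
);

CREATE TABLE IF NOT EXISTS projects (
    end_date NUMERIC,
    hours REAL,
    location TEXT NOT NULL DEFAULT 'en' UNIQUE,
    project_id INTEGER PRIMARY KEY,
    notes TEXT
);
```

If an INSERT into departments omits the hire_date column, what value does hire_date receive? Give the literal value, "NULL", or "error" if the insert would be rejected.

hire_date has an explicit DEFAULT 'n/a'.
When the column is omitted from an INSERT, that default is used.

'n/a'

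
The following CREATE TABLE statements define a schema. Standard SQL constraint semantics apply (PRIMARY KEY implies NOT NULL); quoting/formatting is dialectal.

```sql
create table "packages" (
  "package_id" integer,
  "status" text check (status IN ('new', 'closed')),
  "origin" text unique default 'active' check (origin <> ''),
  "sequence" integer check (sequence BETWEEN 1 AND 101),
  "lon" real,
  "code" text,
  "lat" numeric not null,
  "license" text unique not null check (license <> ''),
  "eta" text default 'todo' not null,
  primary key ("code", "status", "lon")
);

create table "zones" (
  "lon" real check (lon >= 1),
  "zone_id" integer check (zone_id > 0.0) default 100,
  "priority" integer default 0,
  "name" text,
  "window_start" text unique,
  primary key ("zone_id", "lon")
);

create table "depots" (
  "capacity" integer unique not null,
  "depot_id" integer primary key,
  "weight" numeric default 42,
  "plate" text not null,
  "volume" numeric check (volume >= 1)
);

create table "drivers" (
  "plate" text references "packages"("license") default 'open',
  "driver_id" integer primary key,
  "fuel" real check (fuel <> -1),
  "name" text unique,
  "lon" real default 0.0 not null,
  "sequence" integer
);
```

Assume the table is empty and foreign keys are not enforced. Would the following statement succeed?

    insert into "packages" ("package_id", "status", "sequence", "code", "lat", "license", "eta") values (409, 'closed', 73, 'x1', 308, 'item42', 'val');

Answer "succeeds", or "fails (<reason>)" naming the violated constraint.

fails (NOT NULL on lon)

lon is omitted from the column list and has no DEFAULT, so it would receive NULL.
But lon is part of the PRIMARY KEY (implied NOT NULL).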